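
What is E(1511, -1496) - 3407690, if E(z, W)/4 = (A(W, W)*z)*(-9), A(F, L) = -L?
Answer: -84784106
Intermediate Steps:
E(z, W) = 36*W*z (E(z, W) = 4*(((-W)*z)*(-9)) = 4*(-W*z*(-9)) = 4*(9*W*z) = 36*W*z)
E(1511, -1496) - 3407690 = 36*(-1496)*1511 - 3407690 = -81376416 - 3407690 = -84784106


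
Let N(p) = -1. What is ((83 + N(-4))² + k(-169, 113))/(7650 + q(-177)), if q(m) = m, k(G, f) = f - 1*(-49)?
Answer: 6886/7473 ≈ 0.92145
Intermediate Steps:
k(G, f) = 49 + f (k(G, f) = f + 49 = 49 + f)
((83 + N(-4))² + k(-169, 113))/(7650 + q(-177)) = ((83 - 1)² + (49 + 113))/(7650 - 177) = (82² + 162)/7473 = (6724 + 162)*(1/7473) = 6886*(1/7473) = 6886/7473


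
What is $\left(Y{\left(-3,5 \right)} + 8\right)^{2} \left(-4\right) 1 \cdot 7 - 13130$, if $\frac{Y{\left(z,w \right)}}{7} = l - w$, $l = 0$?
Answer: $-33542$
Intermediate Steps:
$Y{\left(z,w \right)} = - 7 w$ ($Y{\left(z,w \right)} = 7 \left(0 - w\right) = 7 \left(- w\right) = - 7 w$)
$\left(Y{\left(-3,5 \right)} + 8\right)^{2} \left(-4\right) 1 \cdot 7 - 13130 = \left(\left(-7\right) 5 + 8\right)^{2} \left(-4\right) 1 \cdot 7 - 13130 = \left(-35 + 8\right)^{2} \left(\left(-4\right) 7\right) - 13130 = \left(-27\right)^{2} \left(-28\right) - 13130 = 729 \left(-28\right) - 13130 = -20412 - 13130 = -33542$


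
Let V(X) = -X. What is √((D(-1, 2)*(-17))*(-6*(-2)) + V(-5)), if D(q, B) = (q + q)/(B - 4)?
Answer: I*√199 ≈ 14.107*I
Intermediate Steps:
D(q, B) = 2*q/(-4 + B) (D(q, B) = (2*q)/(-4 + B) = 2*q/(-4 + B))
√((D(-1, 2)*(-17))*(-6*(-2)) + V(-5)) = √(((2*(-1)/(-4 + 2))*(-17))*(-6*(-2)) - 1*(-5)) = √(((2*(-1)/(-2))*(-17))*12 + 5) = √(((2*(-1)*(-½))*(-17))*12 + 5) = √((1*(-17))*12 + 5) = √(-17*12 + 5) = √(-204 + 5) = √(-199) = I*√199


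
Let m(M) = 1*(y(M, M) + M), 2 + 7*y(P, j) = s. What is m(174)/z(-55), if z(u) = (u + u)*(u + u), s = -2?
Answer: 607/42350 ≈ 0.014333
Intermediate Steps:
y(P, j) = -4/7 (y(P, j) = -2/7 + (1/7)*(-2) = -2/7 - 2/7 = -4/7)
m(M) = -4/7 + M (m(M) = 1*(-4/7 + M) = -4/7 + M)
z(u) = 4*u**2 (z(u) = (2*u)*(2*u) = 4*u**2)
m(174)/z(-55) = (-4/7 + 174)/((4*(-55)**2)) = 1214/(7*((4*3025))) = (1214/7)/12100 = (1214/7)*(1/12100) = 607/42350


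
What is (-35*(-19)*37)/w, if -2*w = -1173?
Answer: 49210/1173 ≈ 41.952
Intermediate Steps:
w = 1173/2 (w = -1/2*(-1173) = 1173/2 ≈ 586.50)
(-35*(-19)*37)/w = (-35*(-19)*37)/(1173/2) = (665*37)*(2/1173) = 24605*(2/1173) = 49210/1173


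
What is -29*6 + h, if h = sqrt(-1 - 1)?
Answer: -174 + I*sqrt(2) ≈ -174.0 + 1.4142*I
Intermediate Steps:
h = I*sqrt(2) (h = sqrt(-2) = I*sqrt(2) ≈ 1.4142*I)
-29*6 + h = -29*6 + I*sqrt(2) = -174 + I*sqrt(2)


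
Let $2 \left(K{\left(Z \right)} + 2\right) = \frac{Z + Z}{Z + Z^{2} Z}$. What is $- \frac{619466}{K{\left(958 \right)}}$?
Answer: $\frac{568524213490}{1835529} \approx 3.0973 \cdot 10^{5}$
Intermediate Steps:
$K{\left(Z \right)} = -2 + \frac{Z}{Z + Z^{3}}$ ($K{\left(Z \right)} = -2 + \frac{\left(Z + Z\right) \frac{1}{Z + Z^{2} Z}}{2} = -2 + \frac{2 Z \frac{1}{Z + Z^{3}}}{2} = -2 + \frac{Z}{Z + Z^{3}}$)
$- \frac{619466}{K{\left(958 \right)}} = - \frac{619466}{\frac{1}{1 + 958^{2}} \left(-1 - 2 \cdot 958^{2}\right)} = - \frac{619466}{\frac{1}{1 + 917764} \left(-1 - 1835528\right)} = - \frac{619466}{\frac{1}{917765} \left(-1 - 1835528\right)} = - \frac{619466}{\frac{1}{917765} \left(-1835529\right)} = - \frac{619466}{- \frac{1835529}{917765}} = \left(-619466\right) \left(- \frac{917765}{1835529}\right) = \frac{568524213490}{1835529}$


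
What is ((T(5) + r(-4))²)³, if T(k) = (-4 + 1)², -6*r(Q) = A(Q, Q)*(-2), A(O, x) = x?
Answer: 148035889/729 ≈ 2.0307e+5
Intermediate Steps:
r(Q) = Q/3 (r(Q) = -Q*(-2)/6 = -(-1)*Q/3 = Q/3)
T(k) = 9 (T(k) = (-3)² = 9)
((T(5) + r(-4))²)³ = ((9 + (⅓)*(-4))²)³ = ((9 - 4/3)²)³ = ((23/3)²)³ = (529/9)³ = 148035889/729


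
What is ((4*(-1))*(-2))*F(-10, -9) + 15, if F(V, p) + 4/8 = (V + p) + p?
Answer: -213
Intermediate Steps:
F(V, p) = -½ + V + 2*p (F(V, p) = -½ + ((V + p) + p) = -½ + (V + 2*p) = -½ + V + 2*p)
((4*(-1))*(-2))*F(-10, -9) + 15 = ((4*(-1))*(-2))*(-½ - 10 + 2*(-9)) + 15 = (-4*(-2))*(-½ - 10 - 18) + 15 = 8*(-57/2) + 15 = -228 + 15 = -213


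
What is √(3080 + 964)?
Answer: 2*√1011 ≈ 63.592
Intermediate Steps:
√(3080 + 964) = √4044 = 2*√1011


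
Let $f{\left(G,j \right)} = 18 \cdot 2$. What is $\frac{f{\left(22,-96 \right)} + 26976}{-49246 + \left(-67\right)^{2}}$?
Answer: $- \frac{9004}{14919} \approx -0.60353$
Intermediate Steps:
$f{\left(G,j \right)} = 36$
$\frac{f{\left(22,-96 \right)} + 26976}{-49246 + \left(-67\right)^{2}} = \frac{36 + 26976}{-49246 + \left(-67\right)^{2}} = \frac{27012}{-49246 + 4489} = \frac{27012}{-44757} = 27012 \left(- \frac{1}{44757}\right) = - \frac{9004}{14919}$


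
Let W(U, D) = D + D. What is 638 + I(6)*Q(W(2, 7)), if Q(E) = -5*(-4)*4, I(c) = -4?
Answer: 318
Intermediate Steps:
W(U, D) = 2*D
Q(E) = 80 (Q(E) = 20*4 = 80)
638 + I(6)*Q(W(2, 7)) = 638 - 4*80 = 638 - 320 = 318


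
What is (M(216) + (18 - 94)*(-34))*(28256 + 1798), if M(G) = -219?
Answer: 71077710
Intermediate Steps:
(M(216) + (18 - 94)*(-34))*(28256 + 1798) = (-219 + (18 - 94)*(-34))*(28256 + 1798) = (-219 - 76*(-34))*30054 = (-219 + 2584)*30054 = 2365*30054 = 71077710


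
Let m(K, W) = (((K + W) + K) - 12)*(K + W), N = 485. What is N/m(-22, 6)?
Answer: 97/160 ≈ 0.60625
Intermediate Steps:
m(K, W) = (K + W)*(-12 + W + 2*K) (m(K, W) = ((W + 2*K) - 12)*(K + W) = (-12 + W + 2*K)*(K + W) = (K + W)*(-12 + W + 2*K))
N/m(-22, 6) = 485/(6**2 - 12*(-22) - 12*6 + 2*(-22)**2 + 3*(-22)*6) = 485/(36 + 264 - 72 + 2*484 - 396) = 485/(36 + 264 - 72 + 968 - 396) = 485/800 = 485*(1/800) = 97/160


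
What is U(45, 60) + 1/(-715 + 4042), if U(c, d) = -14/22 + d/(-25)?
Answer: -555554/182985 ≈ -3.0361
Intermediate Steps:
U(c, d) = -7/11 - d/25 (U(c, d) = -14*1/22 + d*(-1/25) = -7/11 - d/25)
U(45, 60) + 1/(-715 + 4042) = (-7/11 - 1/25*60) + 1/(-715 + 4042) = (-7/11 - 12/5) + 1/3327 = -167/55 + 1/3327 = -555554/182985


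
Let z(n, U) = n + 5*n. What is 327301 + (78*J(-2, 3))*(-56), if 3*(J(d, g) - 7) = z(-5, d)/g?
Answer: 311285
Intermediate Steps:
z(n, U) = 6*n
J(d, g) = 7 - 10/g (J(d, g) = 7 + ((6*(-5))/g)/3 = 7 + (-30/g)/3 = 7 - 10/g)
327301 + (78*J(-2, 3))*(-56) = 327301 + (78*(7 - 10/3))*(-56) = 327301 + (78*(11/3))*(-56) = 327301 + 286*(-56) = 327301 - 16016 = 311285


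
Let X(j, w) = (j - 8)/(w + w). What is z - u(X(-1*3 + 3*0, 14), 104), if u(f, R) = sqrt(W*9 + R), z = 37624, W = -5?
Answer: 37624 - sqrt(59) ≈ 37616.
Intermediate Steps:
X(j, w) = (-8 + j)/(2*w) (X(j, w) = (-8 + j)/((2*w)) = (-8 + j)*(1/(2*w)) = (-8 + j)/(2*w))
u(f, R) = sqrt(-45 + R) (u(f, R) = sqrt(-5*9 + R) = sqrt(-45 + R))
z - u(X(-1*3 + 3*0, 14), 104) = 37624 - sqrt(-45 + 104) = 37624 - sqrt(59)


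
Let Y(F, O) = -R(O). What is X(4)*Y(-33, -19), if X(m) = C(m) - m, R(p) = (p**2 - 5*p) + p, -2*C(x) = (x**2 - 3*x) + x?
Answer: 3496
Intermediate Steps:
C(x) = x - x**2/2 (C(x) = -((x**2 - 3*x) + x)/2 = -(x**2 - 2*x)/2 = x - x**2/2)
R(p) = p**2 - 4*p
Y(F, O) = -O*(-4 + O)
X(m) = -m + m*(2 - m)/2 (X(m) = m*(2 - m)/2 - m = -m + m*(2 - m)/2)
X(4)*Y(-33, -19) = (-1/2*4**2)*(-19*(4 - 1*(-19))) = (-1/2*16)*(-19*(4 + 19)) = -(-152)*23 = -8*(-437) = 3496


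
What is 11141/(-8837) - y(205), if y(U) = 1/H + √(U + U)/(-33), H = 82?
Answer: -922399/724634 + √410/33 ≈ -0.65933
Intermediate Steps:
y(U) = 1/82 - √2*√U/33 (y(U) = 1/82 + √(U + U)/(-33) = 1*(1/82) + √(2*U)*(-1/33) = 1/82 + (√2*√U)*(-1/33) = 1/82 - √2*√U/33)
11141/(-8837) - y(205) = 11141/(-8837) - (1/82 - √2*√205/33) = 11141*(-1/8837) - (1/82 - √410/33) = -11141/8837 + (-1/82 + √410/33) = -922399/724634 + √410/33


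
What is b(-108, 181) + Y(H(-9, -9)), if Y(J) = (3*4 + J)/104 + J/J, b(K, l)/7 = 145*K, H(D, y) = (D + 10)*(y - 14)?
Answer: -11400387/104 ≈ -1.0962e+5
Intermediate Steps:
H(D, y) = (-14 + y)*(10 + D) (H(D, y) = (10 + D)*(-14 + y) = (-14 + y)*(10 + D))
b(K, l) = 1015*K (b(K, l) = 7*(145*K) = 1015*K)
Y(J) = 29/26 + J/104 (Y(J) = (12 + J)*(1/104) + 1 = (3/26 + J/104) + 1 = 29/26 + J/104)
b(-108, 181) + Y(H(-9, -9)) = 1015*(-108) + (29/26 + (-140 - 14*(-9) + 10*(-9) - 9*(-9))/104) = -109620 + (29/26 + (-140 + 126 - 90 + 81)/104) = -109620 + (29/26 + (1/104)*(-23)) = -109620 + (29/26 - 23/104) = -109620 + 93/104 = -11400387/104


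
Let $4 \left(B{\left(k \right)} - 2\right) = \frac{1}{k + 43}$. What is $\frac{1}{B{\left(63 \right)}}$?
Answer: $\frac{424}{849} \approx 0.49941$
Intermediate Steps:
$B{\left(k \right)} = 2 + \frac{1}{4 \left(43 + k\right)}$ ($B{\left(k \right)} = 2 + \frac{1}{4 \left(k + 43\right)} = 2 + \frac{1}{4 \left(43 + k\right)}$)
$\frac{1}{B{\left(63 \right)}} = \frac{1}{\frac{1}{4} \frac{1}{43 + 63} \left(345 + 8 \cdot 63\right)} = \frac{1}{\frac{1}{4} \cdot \frac{1}{106} \left(345 + 504\right)} = \frac{1}{\frac{1}{4} \cdot \frac{1}{106} \cdot 849} = \frac{1}{\frac{849}{424}} = \frac{424}{849}$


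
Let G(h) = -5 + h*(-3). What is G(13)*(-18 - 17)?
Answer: 1540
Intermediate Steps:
G(h) = -5 - 3*h
G(13)*(-18 - 17) = (-5 - 3*13)*(-18 - 17) = (-5 - 39)*(-35) = -44*(-35) = 1540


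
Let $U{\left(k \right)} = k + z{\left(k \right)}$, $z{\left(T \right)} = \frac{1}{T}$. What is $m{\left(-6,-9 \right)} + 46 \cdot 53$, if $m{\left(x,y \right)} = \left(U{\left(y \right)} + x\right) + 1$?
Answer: $\frac{21815}{9} \approx 2423.9$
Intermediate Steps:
$U{\left(k \right)} = k + \frac{1}{k}$
$m{\left(x,y \right)} = 1 + x + y + \frac{1}{y}$ ($m{\left(x,y \right)} = \left(\left(y + \frac{1}{y}\right) + x\right) + 1 = \left(x + y + \frac{1}{y}\right) + 1 = 1 + x + y + \frac{1}{y}$)
$m{\left(-6,-9 \right)} + 46 \cdot 53 = \left(1 - 6 - 9 + \frac{1}{-9}\right) + 46 \cdot 53 = \left(1 - 6 - 9 - \frac{1}{9}\right) + 2438 = - \frac{127}{9} + 2438 = \frac{21815}{9}$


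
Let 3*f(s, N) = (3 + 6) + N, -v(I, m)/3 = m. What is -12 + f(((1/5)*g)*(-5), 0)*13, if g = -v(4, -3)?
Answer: 27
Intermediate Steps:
v(I, m) = -3*m
g = -9 (g = -(-3)*(-3) = -1*9 = -9)
f(s, N) = 3 + N/3 (f(s, N) = ((3 + 6) + N)/3 = (9 + N)/3 = 3 + N/3)
-12 + f(((1/5)*g)*(-5), 0)*13 = -12 + (3 + (1/3)*0)*13 = -12 + (3 + 0)*13 = -12 + 3*13 = -12 + 39 = 27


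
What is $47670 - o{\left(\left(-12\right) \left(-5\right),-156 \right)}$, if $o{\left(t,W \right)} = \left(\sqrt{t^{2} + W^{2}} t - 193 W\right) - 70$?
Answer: $17632 - 720 \sqrt{194} \approx 7603.6$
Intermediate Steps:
$o{\left(t,W \right)} = -70 - 193 W + t \sqrt{W^{2} + t^{2}}$ ($o{\left(t,W \right)} = \left(\sqrt{W^{2} + t^{2}} t - 193 W\right) - 70 = \left(t \sqrt{W^{2} + t^{2}} - 193 W\right) - 70 = \left(- 193 W + t \sqrt{W^{2} + t^{2}}\right) - 70 = -70 - 193 W + t \sqrt{W^{2} + t^{2}}$)
$47670 - o{\left(\left(-12\right) \left(-5\right),-156 \right)} = 47670 - \left(-70 - -30108 + \left(-12\right) \left(-5\right) \sqrt{\left(-156\right)^{2} + \left(\left(-12\right) \left(-5\right)\right)^{2}}\right) = 47670 - \left(-70 + 30108 + 60 \sqrt{24336 + 60^{2}}\right) = 47670 - \left(-70 + 30108 + 60 \sqrt{24336 + 3600}\right) = 47670 - \left(-70 + 30108 + 60 \sqrt{27936}\right) = 47670 - \left(-70 + 30108 + 60 \cdot 12 \sqrt{194}\right) = 47670 - \left(-70 + 30108 + 720 \sqrt{194}\right) = 47670 - \left(30038 + 720 \sqrt{194}\right) = 17632 - 720 \sqrt{194}$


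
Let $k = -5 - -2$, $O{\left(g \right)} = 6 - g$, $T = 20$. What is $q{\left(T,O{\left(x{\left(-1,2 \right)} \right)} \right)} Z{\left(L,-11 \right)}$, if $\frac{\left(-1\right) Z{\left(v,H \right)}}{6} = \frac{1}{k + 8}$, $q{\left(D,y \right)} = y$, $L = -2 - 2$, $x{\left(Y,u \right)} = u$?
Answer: $- \frac{24}{5} \approx -4.8$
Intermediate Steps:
$L = -4$ ($L = -2 - 2 = -4$)
$k = -3$ ($k = -5 + 2 = -3$)
$Z{\left(v,H \right)} = - \frac{6}{5}$ ($Z{\left(v,H \right)} = - \frac{6}{-3 + 8} = - \frac{6}{5}$)
$q{\left(T,O{\left(x{\left(-1,2 \right)} \right)} \right)} Z{\left(L,-11 \right)} = \left(6 - 2\right) \left(- \frac{6}{5}\right) = 4 \left(- \frac{6}{5}\right) = - \frac{24}{5}$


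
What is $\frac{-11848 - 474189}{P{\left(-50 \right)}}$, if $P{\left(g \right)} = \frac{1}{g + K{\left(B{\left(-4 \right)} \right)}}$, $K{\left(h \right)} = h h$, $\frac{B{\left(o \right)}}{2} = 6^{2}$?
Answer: $-2495313958$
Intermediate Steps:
$B{\left(o \right)} = 72$ ($B{\left(o \right)} = 2 \cdot 6^{2} = 2 \cdot 36 = 72$)
$K{\left(h \right)} = h^{2}$
$P{\left(g \right)} = \frac{1}{5184 + g}$ ($P{\left(g \right)} = \frac{1}{g + 72^{2}} = \frac{1}{g + 5184} = \frac{1}{5184 + g}$)
$\frac{-11848 - 474189}{P{\left(-50 \right)}} = \frac{-11848 - 474189}{\frac{1}{5184 - 50}} = \frac{-11848 - 474189}{\frac{1}{5134}} = - 486037 \frac{1}{\frac{1}{5134}} = \left(-486037\right) 5134 = -2495313958$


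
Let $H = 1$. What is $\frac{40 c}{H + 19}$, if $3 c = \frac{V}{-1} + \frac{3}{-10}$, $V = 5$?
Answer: $- \frac{53}{15} \approx -3.5333$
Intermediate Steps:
$c = - \frac{53}{30}$ ($c = \frac{\frac{5}{-1} + \frac{3}{-10}}{3} = \frac{5 \left(-1\right) + 3 \left(- \frac{1}{10}\right)}{3} = \frac{-5 - \frac{3}{10}}{3} = \frac{1}{3} \left(- \frac{53}{10}\right) = - \frac{53}{30} \approx -1.7667$)
$\frac{40 c}{H + 19} = \frac{40 \left(- \frac{53}{30}\right)}{1 + 19} = - \frac{212}{3 \cdot 20} = \left(- \frac{212}{3}\right) \frac{1}{20} = - \frac{53}{15}$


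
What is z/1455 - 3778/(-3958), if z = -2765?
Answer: -544688/575889 ≈ -0.94582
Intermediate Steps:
z/1455 - 3778/(-3958) = -2765/1455 - 3778/(-3958) = -2765*1/1455 - 3778*(-1/3958) = -553/291 + 1889/1979 = -544688/575889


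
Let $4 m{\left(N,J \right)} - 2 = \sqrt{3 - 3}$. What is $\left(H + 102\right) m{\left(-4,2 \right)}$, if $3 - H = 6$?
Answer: $\frac{99}{2} \approx 49.5$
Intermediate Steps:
$m{\left(N,J \right)} = \frac{1}{2}$ ($m{\left(N,J \right)} = \frac{1}{2} + \frac{\sqrt{3 - 3}}{4} = \frac{1}{2} + \frac{\sqrt{0}}{4} = \frac{1}{2} + \frac{1}{4} \cdot 0 = \frac{1}{2} + 0 = \frac{1}{2}$)
$H = -3$ ($H = 3 - 6 = -3$)
$\left(H + 102\right) m{\left(-4,2 \right)} = \left(-3 + 102\right) \frac{1}{2} = 99 \cdot \frac{1}{2} = \frac{99}{2}$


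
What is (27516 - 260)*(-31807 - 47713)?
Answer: -2167397120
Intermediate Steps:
(27516 - 260)*(-31807 - 47713) = 27256*(-79520) = -2167397120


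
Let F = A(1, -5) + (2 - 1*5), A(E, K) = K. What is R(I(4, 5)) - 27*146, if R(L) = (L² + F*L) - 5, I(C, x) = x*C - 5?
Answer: -3842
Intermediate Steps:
F = -8 (F = -5 + (2 - 1*5) = -5 + (2 - 5) = -5 - 3 = -8)
I(C, x) = -5 + C*x (I(C, x) = C*x - 5 = -5 + C*x)
R(L) = -5 + L² - 8*L (R(L) = (L² - 8*L) - 5 = -5 + L² - 8*L)
R(I(4, 5)) - 27*146 = (-5 + (-5 + 4*5)² - 8*(-5 + 4*5)) - 27*146 = (-5 + (-5 + 20)² - 8*(-5 + 20)) - 3942 = (-5 + 15² - 8*15) - 3942 = (-5 + 225 - 120) - 3942 = 100 - 3942 = -3842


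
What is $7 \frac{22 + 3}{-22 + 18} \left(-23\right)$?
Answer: $\frac{4025}{4} \approx 1006.3$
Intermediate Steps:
$7 \frac{22 + 3}{-22 + 18} \left(-23\right) = 7 \frac{25}{-4} \left(-23\right) = 7 \cdot 25 \left(- \frac{1}{4}\right) \left(-23\right) = 7 \left(- \frac{25}{4}\right) \left(-23\right) = \left(- \frac{175}{4}\right) \left(-23\right) = \frac{4025}{4}$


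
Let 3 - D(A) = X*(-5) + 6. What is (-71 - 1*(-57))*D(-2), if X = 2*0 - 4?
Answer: 322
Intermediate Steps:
X = -4 (X = 0 - 4 = -4)
D(A) = -23 (D(A) = 3 - (-4*(-5) + 6) = 3 - (20 + 6) = 3 - 1*26 = 3 - 26 = -23)
(-71 - 1*(-57))*D(-2) = (-71 - 1*(-57))*(-23) = (-71 + 57)*(-23) = -14*(-23) = 322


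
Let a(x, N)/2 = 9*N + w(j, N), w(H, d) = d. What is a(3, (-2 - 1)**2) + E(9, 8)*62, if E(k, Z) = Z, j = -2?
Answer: 676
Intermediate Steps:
a(x, N) = 20*N (a(x, N) = 2*(9*N + N) = 2*(10*N) = 20*N)
a(3, (-2 - 1)**2) + E(9, 8)*62 = 20*(-2 - 1)**2 + 8*62 = 20*(-3)**2 + 496 = 20*9 + 496 = 180 + 496 = 676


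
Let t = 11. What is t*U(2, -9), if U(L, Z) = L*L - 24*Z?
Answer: 2420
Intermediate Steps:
U(L, Z) = L**2 - 24*Z
t*U(2, -9) = 11*(2**2 - 24*(-9)) = 11*(4 + 216) = 11*220 = 2420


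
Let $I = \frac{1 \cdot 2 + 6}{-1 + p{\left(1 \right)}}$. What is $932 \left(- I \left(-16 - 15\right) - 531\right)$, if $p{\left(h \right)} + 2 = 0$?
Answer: $- \frac{1715812}{3} \approx -5.7194 \cdot 10^{5}$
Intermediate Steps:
$p{\left(h \right)} = -2$ ($p{\left(h \right)} = -2 + 0 = -2$)
$I = - \frac{8}{3}$ ($I = \frac{1 \cdot 2 + 6}{-1 - 2} = \frac{2 + 6}{-3} = 8 \left(- \frac{1}{3}\right) = - \frac{8}{3} \approx -2.6667$)
$932 \left(- I \left(-16 - 15\right) - 531\right) = 932 \left(- \frac{\left(-8\right) \left(-16 - 15\right)}{3} - 531\right) = 932 \left(- \frac{\left(-8\right) \left(-31\right)}{3} - 531\right) = 932 \left(\left(-1\right) \frac{248}{3} - 531\right) = 932 \left(- \frac{248}{3} - 531\right) = 932 \left(- \frac{1841}{3}\right) = - \frac{1715812}{3}$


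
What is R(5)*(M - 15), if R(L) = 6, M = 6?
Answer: -54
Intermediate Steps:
R(5)*(M - 15) = 6*(6 - 15) = 6*(-9) = -54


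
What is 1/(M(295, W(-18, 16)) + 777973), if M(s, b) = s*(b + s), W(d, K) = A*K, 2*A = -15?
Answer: 1/829598 ≈ 1.2054e-6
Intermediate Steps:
A = -15/2 (A = (1/2)*(-15) = -15/2 ≈ -7.5000)
W(d, K) = -15*K/2
1/(M(295, W(-18, 16)) + 777973) = 1/(295*(-15/2*16 + 295) + 777973) = 1/(295*(-120 + 295) + 777973) = 1/(295*175 + 777973) = 1/(51625 + 777973) = 1/829598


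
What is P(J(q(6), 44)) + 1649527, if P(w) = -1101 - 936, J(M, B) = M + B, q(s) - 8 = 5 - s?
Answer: 1647490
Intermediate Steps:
q(s) = 13 - s (q(s) = 8 + (5 - s) = 13 - s)
J(M, B) = B + M
P(w) = -2037
P(J(q(6), 44)) + 1649527 = -2037 + 1649527 = 1647490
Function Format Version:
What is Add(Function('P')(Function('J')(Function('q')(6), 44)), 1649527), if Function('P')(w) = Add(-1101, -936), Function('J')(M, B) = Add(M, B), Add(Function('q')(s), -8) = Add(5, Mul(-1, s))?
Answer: 1647490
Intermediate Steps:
Function('q')(s) = Add(13, Mul(-1, s)) (Function('q')(s) = Add(8, Add(5, Mul(-1, s))) = Add(13, Mul(-1, s)))
Function('J')(M, B) = Add(B, M)
Function('P')(w) = -2037
Add(Function('P')(Function('J')(Function('q')(6), 44)), 1649527) = Add(-2037, 1649527) = 1647490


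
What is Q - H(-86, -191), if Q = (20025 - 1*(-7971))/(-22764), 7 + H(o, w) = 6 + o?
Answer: 162706/1897 ≈ 85.770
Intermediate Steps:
H(o, w) = -1 + o (H(o, w) = -7 + (6 + o) = -1 + o)
Q = -2333/1897 (Q = (20025 + 7971)*(-1/22764) = 27996*(-1/22764) = -2333/1897 ≈ -1.2298)
Q - H(-86, -191) = -2333/1897 - (-1 - 86) = -2333/1897 - 1*(-87) = -2333/1897 + 87 = 162706/1897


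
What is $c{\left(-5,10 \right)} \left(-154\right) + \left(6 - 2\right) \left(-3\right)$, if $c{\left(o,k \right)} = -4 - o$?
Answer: $-166$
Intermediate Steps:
$c{\left(-5,10 \right)} \left(-154\right) + \left(6 - 2\right) \left(-3\right) = \left(-4 - -5\right) \left(-154\right) + \left(6 - 2\right) \left(-3\right) = \left(-4 + 5\right) \left(-154\right) + 4 \left(-3\right) = 1 \left(-154\right) - 12 = -154 - 12 = -166$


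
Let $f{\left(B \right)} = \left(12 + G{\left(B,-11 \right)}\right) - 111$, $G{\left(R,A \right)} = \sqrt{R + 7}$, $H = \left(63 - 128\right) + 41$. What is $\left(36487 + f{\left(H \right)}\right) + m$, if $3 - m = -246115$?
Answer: $282506 + i \sqrt{17} \approx 2.8251 \cdot 10^{5} + 4.1231 i$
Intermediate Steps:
$m = 246118$ ($m = 3 - -246115 = 3 + 246115 = 246118$)
$H = -24$ ($H = -65 + 41 = -24$)
$G{\left(R,A \right)} = \sqrt{7 + R}$
$f{\left(B \right)} = -99 + \sqrt{7 + B}$ ($f{\left(B \right)} = \left(12 + \sqrt{7 + B}\right) - 111 = -99 + \sqrt{7 + B}$)
$\left(36487 + f{\left(H \right)}\right) + m = \left(36487 - \left(99 - \sqrt{7 - 24}\right)\right) + 246118 = \left(36487 - \left(99 - \sqrt{-17}\right)\right) + 246118 = \left(36487 - \left(99 - i \sqrt{17}\right)\right) + 246118 = \left(36388 + i \sqrt{17}\right) + 246118 = 282506 + i \sqrt{17}$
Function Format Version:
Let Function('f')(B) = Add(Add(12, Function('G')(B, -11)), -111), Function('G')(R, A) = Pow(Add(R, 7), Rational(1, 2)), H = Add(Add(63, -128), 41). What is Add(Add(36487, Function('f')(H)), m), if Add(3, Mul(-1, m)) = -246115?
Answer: Add(282506, Mul(I, Pow(17, Rational(1, 2)))) ≈ Add(2.8251e+5, Mul(4.1231, I))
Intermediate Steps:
m = 246118 (m = Add(3, Mul(-1, -246115)) = Add(3, 246115) = 246118)
H = -24 (H = Add(-65, 41) = -24)
Function('G')(R, A) = Pow(Add(7, R), Rational(1, 2))
Function('f')(B) = Add(-99, Pow(Add(7, B), Rational(1, 2))) (Function('f')(B) = Add(Add(12, Pow(Add(7, B), Rational(1, 2))), -111) = Add(-99, Pow(Add(7, B), Rational(1, 2))))
Add(Add(36487, Function('f')(H)), m) = Add(Add(36487, Add(-99, Pow(Add(7, -24), Rational(1, 2)))), 246118) = Add(Add(36487, Add(-99, Pow(-17, Rational(1, 2)))), 246118) = Add(Add(36487, Add(-99, Mul(I, Pow(17, Rational(1, 2))))), 246118) = Add(Add(36388, Mul(I, Pow(17, Rational(1, 2)))), 246118) = Add(282506, Mul(I, Pow(17, Rational(1, 2))))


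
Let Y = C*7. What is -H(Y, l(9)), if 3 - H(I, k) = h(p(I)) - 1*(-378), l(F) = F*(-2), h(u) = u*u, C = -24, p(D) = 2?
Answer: 379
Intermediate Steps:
h(u) = u²
l(F) = -2*F
Y = -168 (Y = -24*7 = -168)
H(I, k) = -379 (H(I, k) = 3 - (2² - 1*(-378)) = 3 - (4 + 378) = 3 - 1*382 = 3 - 382 = -379)
-H(Y, l(9)) = -1*(-379) = 379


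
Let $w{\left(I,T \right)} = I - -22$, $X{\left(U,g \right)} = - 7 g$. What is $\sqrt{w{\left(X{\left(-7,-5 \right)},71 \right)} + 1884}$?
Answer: $\sqrt{1941} \approx 44.057$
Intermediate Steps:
$w{\left(I,T \right)} = 22 + I$ ($w{\left(I,T \right)} = I + 22 = 22 + I$)
$\sqrt{w{\left(X{\left(-7,-5 \right)},71 \right)} + 1884} = \sqrt{\left(22 - -35\right) + 1884} = \sqrt{\left(22 + 35\right) + 1884} = \sqrt{57 + 1884} = \sqrt{1941}$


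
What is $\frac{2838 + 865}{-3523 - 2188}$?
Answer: $- \frac{3703}{5711} \approx -0.6484$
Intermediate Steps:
$\frac{2838 + 865}{-3523 - 2188} = \frac{3703}{-5711} = 3703 \left(- \frac{1}{5711}\right) = - \frac{3703}{5711}$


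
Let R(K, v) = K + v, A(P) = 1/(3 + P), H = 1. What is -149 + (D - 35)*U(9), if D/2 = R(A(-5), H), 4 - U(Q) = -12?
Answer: -693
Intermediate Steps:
U(Q) = 16 (U(Q) = 4 - 1*(-12) = 4 + 12 = 16)
D = 1 (D = 2*(1/(3 - 5) + 1) = 2*(1/(-2) + 1) = 2*(-½ + 1) = 2*(½) = 1)
-149 + (D - 35)*U(9) = -149 + (1 - 35)*16 = -149 - 34*16 = -149 - 544 = -693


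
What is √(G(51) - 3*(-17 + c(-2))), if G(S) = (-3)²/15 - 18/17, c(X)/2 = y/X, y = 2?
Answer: 3*√45390/85 ≈ 7.5194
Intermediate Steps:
c(X) = 4/X (c(X) = 2*(2/X) = 4/X)
G(S) = -39/85 (G(S) = 9*(1/15) - 18*1/17 = ⅗ - 18/17 = -39/85)
√(G(51) - 3*(-17 + c(-2))) = √(-39/85 - 3*(-17 + 4/(-2))) = √(-39/85 - 3*(-17 + 4*(-½))) = √(-39/85 - 3*(-17 - 2)) = √(-39/85 - 3*(-19)) = √(-39/85 + 57) = √(4806/85) = 3*√45390/85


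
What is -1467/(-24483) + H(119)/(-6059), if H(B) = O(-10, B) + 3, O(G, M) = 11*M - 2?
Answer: -7728059/49447499 ≈ -0.15629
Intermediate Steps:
O(G, M) = -2 + 11*M
H(B) = 1 + 11*B (H(B) = (-2 + 11*B) + 3 = 1 + 11*B)
-1467/(-24483) + H(119)/(-6059) = -1467/(-24483) + (1 + 11*119)/(-6059) = -1467*(-1/24483) + (1 + 1309)*(-1/6059) = 489/8161 + 1310*(-1/6059) = 489/8161 - 1310/6059 = -7728059/49447499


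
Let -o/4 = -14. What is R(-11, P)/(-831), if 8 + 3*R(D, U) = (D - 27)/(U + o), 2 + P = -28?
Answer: 41/10803 ≈ 0.0037952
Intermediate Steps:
o = 56 (o = -4*(-14) = 56)
P = -30 (P = -2 - 28 = -30)
R(D, U) = -8/3 + (-27 + D)/(3*(56 + U)) (R(D, U) = -8/3 + ((D - 27)/(U + 56))/3 = -8/3 + ((-27 + D)/(56 + U))/3 = -8/3 + (-27 + D)/(3*(56 + U)))
R(-11, P)/(-831) = ((-475 - 11 - 8*(-30))/(3*(56 - 30)))/(-831) = ((⅓)*(-475 - 11 + 240)/26)*(-1/831) = ((⅓)*(1/26)*(-246))*(-1/831) = -41/13*(-1/831) = 41/10803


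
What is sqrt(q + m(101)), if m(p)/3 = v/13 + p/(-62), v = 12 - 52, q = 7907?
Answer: sqrt(5127500378)/806 ≈ 88.842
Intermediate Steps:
v = -40
m(p) = -120/13 - 3*p/62 (m(p) = 3*(-40/13 + p/(-62)) = 3*(-40*1/13 + p*(-1/62)) = 3*(-40/13 - p/62) = -120/13 - 3*p/62)
sqrt(q + m(101)) = sqrt(7907 + (-120/13 - 3/62*101)) = sqrt(7907 + (-120/13 - 303/62)) = sqrt(7907 - 11379/806) = sqrt(6361663/806) = sqrt(5127500378)/806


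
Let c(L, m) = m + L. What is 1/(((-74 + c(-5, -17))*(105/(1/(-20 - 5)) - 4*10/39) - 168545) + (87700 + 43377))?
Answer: 13/2790196 ≈ 4.6592e-6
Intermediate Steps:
c(L, m) = L + m
1/(((-74 + c(-5, -17))*(105/(1/(-20 - 5)) - 4*10/39) - 168545) + (87700 + 43377)) = 1/(((-74 + (-5 - 17))*(105/(1/(-20 - 5)) - 4*10/39) - 168545) + (87700 + 43377)) = 1/(((-74 - 22)*(105/(1/(-25)) - 40*1/39) - 168545) + 131077) = 1/((-96*(105/(-1/25) - 40/39) - 168545) + 131077) = 1/((-96*(105*(-25) - 40/39) - 168545) + 131077) = 1/((-96*(-2625 - 40/39) - 168545) + 131077) = 1/((-96*(-102415/39) - 168545) + 131077) = 1/((3277280/13 - 168545) + 131077) = 1/(1086195/13 + 131077) = 1/(2790196/13) = 13/2790196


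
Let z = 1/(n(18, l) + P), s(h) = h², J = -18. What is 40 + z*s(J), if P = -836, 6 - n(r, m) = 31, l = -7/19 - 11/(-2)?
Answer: 11372/287 ≈ 39.624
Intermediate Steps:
l = 195/38 (l = -7*1/19 - 11*(-½) = -7/19 + 11/2 = 195/38 ≈ 5.1316)
n(r, m) = -25 (n(r, m) = 6 - 1*31 = 6 - 31 = -25)
z = -1/861 (z = 1/(-25 - 836) = 1/(-861) = -1/861 ≈ -0.0011614)
40 + z*s(J) = 40 - 1/861*(-18)² = 40 - 1/861*324 = 40 - 108/287 = 11372/287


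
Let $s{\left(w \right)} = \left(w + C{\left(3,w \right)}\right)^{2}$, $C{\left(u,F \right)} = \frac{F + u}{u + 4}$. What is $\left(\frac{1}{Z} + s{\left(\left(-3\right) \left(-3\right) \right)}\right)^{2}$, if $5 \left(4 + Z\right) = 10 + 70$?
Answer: $\frac{4562867401}{345744} \approx 13197.0$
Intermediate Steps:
$C{\left(u,F \right)} = \frac{F + u}{4 + u}$
$Z = 12$ ($Z = -4 + \frac{10 + 70}{5} = -4 + \frac{1}{5} \cdot 80 = -4 + 16 = 12$)
$s{\left(w \right)} = \left(\frac{3}{7} + \frac{8 w}{7}\right)^{2}$ ($s{\left(w \right)} = \left(w + \frac{w + 3}{4 + 3}\right)^{2} = \left(w + \frac{3 + w}{7}\right)^{2} = \left(w + \left(\frac{3}{7} + \frac{w}{7}\right)\right)^{2} = \left(\frac{3}{7} + \frac{8 w}{7}\right)^{2}$)
$\left(\frac{1}{Z} + s{\left(\left(-3\right) \left(-3\right) \right)}\right)^{2} = \left(\frac{1}{12} + \frac{\left(3 + 8 \left(\left(-3\right) \left(-3\right)\right)\right)^{2}}{49}\right)^{2} = \left(\frac{1}{12} + \frac{\left(3 + 8 \cdot 9\right)^{2}}{49}\right)^{2} = \left(\frac{1}{12} + \frac{\left(3 + 72\right)^{2}}{49}\right)^{2} = \left(\frac{1}{12} + \frac{75^{2}}{49}\right)^{2} = \left(\frac{1}{12} + \frac{1}{49} \cdot 5625\right)^{2} = \left(\frac{1}{12} + \frac{5625}{49}\right)^{2} = \left(\frac{67549}{588}\right)^{2} = \frac{4562867401}{345744}$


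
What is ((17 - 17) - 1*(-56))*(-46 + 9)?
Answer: -2072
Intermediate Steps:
((17 - 17) - 1*(-56))*(-46 + 9) = (0 + 56)*(-37) = 56*(-37) = -2072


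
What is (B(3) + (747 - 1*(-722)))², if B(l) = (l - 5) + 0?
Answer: 2152089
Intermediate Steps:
B(l) = -5 + l (B(l) = (-5 + l) + 0 = -5 + l)
(B(3) + (747 - 1*(-722)))² = ((-5 + 3) + (747 - 1*(-722)))² = (-2 + (747 + 722))² = (-2 + 1469)² = 1467² = 2152089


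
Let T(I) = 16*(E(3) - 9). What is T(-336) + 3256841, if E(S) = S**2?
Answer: 3256841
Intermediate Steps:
T(I) = 0 (T(I) = 16*(3**2 - 9) = 16*(9 - 9) = 16*0 = 0)
T(-336) + 3256841 = 0 + 3256841 = 3256841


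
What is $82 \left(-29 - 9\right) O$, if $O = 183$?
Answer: $-570228$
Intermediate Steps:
$82 \left(-29 - 9\right) O = 82 \left(-29 - 9\right) 183 = 82 \left(-38\right) 183 = \left(-3116\right) 183 = -570228$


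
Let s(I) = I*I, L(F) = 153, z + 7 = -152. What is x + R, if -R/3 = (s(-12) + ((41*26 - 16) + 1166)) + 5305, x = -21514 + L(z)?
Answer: -44356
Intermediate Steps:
z = -159 (z = -7 - 152 = -159)
s(I) = I**2
x = -21361 (x = -21514 + 153 = -21361)
R = -22995 (R = -3*(((-12)**2 + ((41*26 - 16) + 1166)) + 5305) = -3*((144 + ((1066 - 16) + 1166)) + 5305) = -3*((144 + (1050 + 1166)) + 5305) = -3*((144 + 2216) + 5305) = -3*(2360 + 5305) = -3*7665 = -22995)
x + R = -21361 - 22995 = -44356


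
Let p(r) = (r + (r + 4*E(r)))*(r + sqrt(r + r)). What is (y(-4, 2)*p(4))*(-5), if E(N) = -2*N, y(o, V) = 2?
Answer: 960 + 480*sqrt(2) ≈ 1638.8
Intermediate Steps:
p(r) = -6*r*(r + sqrt(2)*sqrt(r)) (p(r) = (r + (r + 4*(-2*r)))*(r + sqrt(r + r)) = (r + (r - 8*r))*(r + sqrt(2*r)) = (r - 7*r)*(r + sqrt(2)*sqrt(r)) = (-6*r)*(r + sqrt(2)*sqrt(r)) = -6*r*(r + sqrt(2)*sqrt(r)))
(y(-4, 2)*p(4))*(-5) = (2*(-6*4**2 - 6*sqrt(2)*4**(3/2)))*(-5) = (2*(-6*16 - 6*sqrt(2)*8))*(-5) = (2*(-96 - 48*sqrt(2)))*(-5) = (-192 - 96*sqrt(2))*(-5) = 960 + 480*sqrt(2)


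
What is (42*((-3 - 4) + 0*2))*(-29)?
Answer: 8526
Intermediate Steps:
(42*((-3 - 4) + 0*2))*(-29) = (42*(-7 + 0))*(-29) = (42*(-7))*(-29) = -294*(-29) = 8526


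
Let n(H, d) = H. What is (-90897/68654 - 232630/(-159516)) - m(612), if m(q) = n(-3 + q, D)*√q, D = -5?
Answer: 183931771/1368926433 - 3654*√17 ≈ -15066.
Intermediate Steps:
m(q) = √q*(-3 + q) (m(q) = (-3 + q)*√q = √q*(-3 + q))
(-90897/68654 - 232630/(-159516)) - m(612) = (-90897/68654 - 232630/(-159516)) - √612*(-3 + 612) = (-90897*1/68654 - 232630*(-1/159516)) - 6*√17*609 = (-90897/68654 + 116315/79758) - 3654*√17 = 183931771/1368926433 - 3654*√17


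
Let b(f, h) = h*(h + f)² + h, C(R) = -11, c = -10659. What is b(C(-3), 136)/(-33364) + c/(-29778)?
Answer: -5243889411/82792766 ≈ -63.338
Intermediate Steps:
b(f, h) = h + h*(f + h)² (b(f, h) = h*(f + h)² + h = h + h*(f + h)²)
b(C(-3), 136)/(-33364) + c/(-29778) = (136*(1 + (-11 + 136)²))/(-33364) - 10659/(-29778) = (136*(1 + 125²))*(-1/33364) - 10659*(-1/29778) = (136*(1 + 15625))*(-1/33364) + 3553/9926 = (136*15626)*(-1/33364) + 3553/9926 = 2125136*(-1/33364) + 3553/9926 = -531284/8341 + 3553/9926 = -5243889411/82792766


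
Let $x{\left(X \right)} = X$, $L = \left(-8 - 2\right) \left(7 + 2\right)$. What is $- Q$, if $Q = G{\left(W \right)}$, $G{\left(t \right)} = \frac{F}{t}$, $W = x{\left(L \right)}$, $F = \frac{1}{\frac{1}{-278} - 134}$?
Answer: $- \frac{139}{1676385} \approx -8.2916 \cdot 10^{-5}$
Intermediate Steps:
$L = -90$ ($L = \left(-10\right) 9 = -90$)
$F = - \frac{278}{37253}$ ($F = \frac{1}{- \frac{1}{278} - 134} = \frac{1}{- \frac{37253}{278}} = - \frac{278}{37253} \approx -0.0074625$)
$W = -90$
$G{\left(t \right)} = - \frac{278}{37253 t}$
$Q = \frac{139}{1676385}$ ($Q = - \frac{278}{37253 \left(-90\right)} = \left(- \frac{278}{37253}\right) \left(- \frac{1}{90}\right) = \frac{139}{1676385} \approx 8.2916 \cdot 10^{-5}$)
$- Q = \left(-1\right) \frac{139}{1676385} = - \frac{139}{1676385}$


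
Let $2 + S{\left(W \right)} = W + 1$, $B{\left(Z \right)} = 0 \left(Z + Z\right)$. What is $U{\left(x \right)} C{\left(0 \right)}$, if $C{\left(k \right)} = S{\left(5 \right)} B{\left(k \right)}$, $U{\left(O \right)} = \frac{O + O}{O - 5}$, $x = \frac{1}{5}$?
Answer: $0$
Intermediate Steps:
$x = \frac{1}{5} \approx 0.2$
$B{\left(Z \right)} = 0$ ($B{\left(Z \right)} = 0 \cdot 2 Z = 0$)
$S{\left(W \right)} = -1 + W$ ($S{\left(W \right)} = -2 + \left(W + 1\right) = -2 + \left(1 + W\right) = -1 + W$)
$U{\left(O \right)} = \frac{2 O}{-5 + O}$
$C{\left(k \right)} = 0$ ($C{\left(k \right)} = \left(-1 + 5\right) 0 = 4 \cdot 0 = 0$)
$U{\left(x \right)} C{\left(0 \right)} = 2 \cdot \frac{1}{5} \frac{1}{-5 + \frac{1}{5}} \cdot 0 = 2 \cdot \frac{1}{5} \frac{1}{- \frac{24}{5}} \cdot 0 = 2 \cdot \frac{1}{5} \left(- \frac{5}{24}\right) 0 = \left(- \frac{1}{12}\right) 0 = 0$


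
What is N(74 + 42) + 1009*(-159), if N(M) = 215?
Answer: -160216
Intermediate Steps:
N(74 + 42) + 1009*(-159) = 215 + 1009*(-159) = 215 - 160431 = -160216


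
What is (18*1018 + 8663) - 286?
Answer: 26701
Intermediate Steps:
(18*1018 + 8663) - 286 = (18324 + 8663) - 286 = 26987 - 286 = 26701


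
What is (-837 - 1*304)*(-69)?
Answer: 78729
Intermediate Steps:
(-837 - 1*304)*(-69) = (-837 - 304)*(-69) = -1141*(-69) = 78729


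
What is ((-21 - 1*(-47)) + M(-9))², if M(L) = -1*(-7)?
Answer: 1089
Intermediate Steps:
M(L) = 7
((-21 - 1*(-47)) + M(-9))² = ((-21 - 1*(-47)) + 7)² = ((-21 + 47) + 7)² = (26 + 7)² = 33² = 1089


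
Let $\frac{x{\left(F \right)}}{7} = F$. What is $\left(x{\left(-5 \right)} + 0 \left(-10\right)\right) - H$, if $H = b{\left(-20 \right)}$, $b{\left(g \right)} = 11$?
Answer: $-46$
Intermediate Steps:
$x{\left(F \right)} = 7 F$
$H = 11$
$\left(x{\left(-5 \right)} + 0 \left(-10\right)\right) - H = \left(7 \left(-5\right) + 0 \left(-10\right)\right) - 11 = \left(-35 + 0\right) - 11 = -35 - 11 = -46$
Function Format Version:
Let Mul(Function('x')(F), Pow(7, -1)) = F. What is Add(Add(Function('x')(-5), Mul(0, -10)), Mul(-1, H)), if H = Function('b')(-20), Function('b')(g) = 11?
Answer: -46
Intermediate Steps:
Function('x')(F) = Mul(7, F)
H = 11
Add(Add(Function('x')(-5), Mul(0, -10)), Mul(-1, H)) = Add(Add(Mul(7, -5), Mul(0, -10)), Mul(-1, 11)) = Add(Add(-35, 0), -11) = Add(-35, -11) = -46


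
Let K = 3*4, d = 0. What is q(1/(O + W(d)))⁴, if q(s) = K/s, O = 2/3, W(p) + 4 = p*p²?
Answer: 2560000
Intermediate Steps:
W(p) = -4 + p³ (W(p) = -4 + p*p² = -4 + p³)
O = ⅔ (O = 2*(⅓) = ⅔ ≈ 0.66667)
K = 12
q(s) = 12/s
q(1/(O + W(d)))⁴ = (12/(1/(⅔ + (-4 + 0³))))⁴ = (12/(1/(⅔ + (-4 + 0))))⁴ = (12/(1/(⅔ - 4)))⁴ = (12/(1/(-10/3)))⁴ = (12/(-3/10))⁴ = (12*(-10/3))⁴ = (-40)⁴ = 2560000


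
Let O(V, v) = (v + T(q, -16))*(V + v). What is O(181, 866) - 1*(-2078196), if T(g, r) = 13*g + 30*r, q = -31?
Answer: 2060397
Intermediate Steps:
O(V, v) = (-883 + v)*(V + v) (O(V, v) = (v + (13*(-31) + 30*(-16)))*(V + v) = (v + (-403 - 480))*(V + v) = (v - 883)*(V + v) = (-883 + v)*(V + v))
O(181, 866) - 1*(-2078196) = (866² - 883*181 - 883*866 + 181*866) - 1*(-2078196) = (749956 - 159823 - 764678 + 156746) + 2078196 = -17799 + 2078196 = 2060397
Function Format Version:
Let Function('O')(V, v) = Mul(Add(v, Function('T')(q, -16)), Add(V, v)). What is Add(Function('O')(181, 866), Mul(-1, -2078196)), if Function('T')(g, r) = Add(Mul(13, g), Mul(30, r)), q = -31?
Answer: 2060397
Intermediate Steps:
Function('O')(V, v) = Mul(Add(-883, v), Add(V, v)) (Function('O')(V, v) = Mul(Add(v, Add(Mul(13, -31), Mul(30, -16))), Add(V, v)) = Mul(Add(v, Add(-403, -480)), Add(V, v)) = Mul(Add(v, -883), Add(V, v)) = Mul(Add(-883, v), Add(V, v)))
Add(Function('O')(181, 866), Mul(-1, -2078196)) = Add(Add(Pow(866, 2), Mul(-883, 181), Mul(-883, 866), Mul(181, 866)), Mul(-1, -2078196)) = Add(Add(749956, -159823, -764678, 156746), 2078196) = Add(-17799, 2078196) = 2060397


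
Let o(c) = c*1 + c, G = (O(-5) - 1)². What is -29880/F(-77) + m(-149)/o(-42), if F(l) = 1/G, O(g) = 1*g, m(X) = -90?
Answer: -15059505/14 ≈ -1.0757e+6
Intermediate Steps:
O(g) = g
G = 36 (G = (-5 - 1)² = (-6)² = 36)
o(c) = 2*c (o(c) = c + c = 2*c)
F(l) = 1/36
-29880/F(-77) + m(-149)/o(-42) = -29880/1/36 - 90/(2*(-42)) = -29880*36 - 90/(-84) = -1075680 - 90*(-1/84) = -1075680 + 15/14 = -15059505/14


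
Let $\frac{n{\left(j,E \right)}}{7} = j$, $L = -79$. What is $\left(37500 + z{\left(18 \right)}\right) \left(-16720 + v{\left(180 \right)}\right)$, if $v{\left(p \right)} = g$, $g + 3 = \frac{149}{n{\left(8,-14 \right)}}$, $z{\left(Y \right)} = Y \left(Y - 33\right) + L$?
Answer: $- \frac{34785930189}{56} \approx -6.2118 \cdot 10^{8}$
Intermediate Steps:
$n{\left(j,E \right)} = 7 j$
$z{\left(Y \right)} = -79 + Y \left(-33 + Y\right)$ ($z{\left(Y \right)} = Y \left(Y - 33\right) - 79 = Y \left(-33 + Y\right) - 79 = -79 + Y \left(-33 + Y\right)$)
$g = - \frac{19}{56}$ ($g = -3 + \frac{149}{7 \cdot 8} = -3 + \frac{149}{56} = - \frac{19}{56} \approx -0.33929$)
$v{\left(p \right)} = - \frac{19}{56}$
$\left(37500 + z{\left(18 \right)}\right) \left(-16720 + v{\left(180 \right)}\right) = \left(37500 - \left(673 - 324\right)\right) \left(-16720 - \frac{19}{56}\right) = \left(37500 - 349\right) \left(- \frac{936339}{56}\right) = 37151 \left(- \frac{936339}{56}\right) = - \frac{34785930189}{56}$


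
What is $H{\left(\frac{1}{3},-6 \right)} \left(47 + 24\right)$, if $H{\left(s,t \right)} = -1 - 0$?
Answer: $-71$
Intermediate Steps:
$H{\left(s,t \right)} = -1$ ($H{\left(s,t \right)} = -1 + 0 = -1$)
$H{\left(\frac{1}{3},-6 \right)} \left(47 + 24\right) = - (47 + 24) = \left(-1\right) 71 = -71$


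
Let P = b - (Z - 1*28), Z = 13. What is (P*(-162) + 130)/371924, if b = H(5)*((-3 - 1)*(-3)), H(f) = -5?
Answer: 265/13283 ≈ 0.019950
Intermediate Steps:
b = -60 (b = -5*(-3 - 1)*(-3) = -(-20)*(-3) = -5*12 = -60)
P = -45 (P = -60 - (13 - 1*28) = -60 - (13 - 28) = -60 - 1*(-15) = -60 + 15 = -45)
(P*(-162) + 130)/371924 = (-45*(-162) + 130)/371924 = (7290 + 130)*(1/371924) = 7420*(1/371924) = 265/13283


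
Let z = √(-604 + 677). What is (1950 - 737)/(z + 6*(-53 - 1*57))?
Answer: -800580/435527 - 1213*√73/435527 ≈ -1.8620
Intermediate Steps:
z = √73 ≈ 8.5440
(1950 - 737)/(z + 6*(-53 - 1*57)) = (1950 - 737)/(√73 + 6*(-53 - 1*57)) = 1213/(√73 + 6*(-53 - 57)) = 1213/(√73 + 6*(-110)) = 1213/(√73 - 660) = 1213/(-660 + √73)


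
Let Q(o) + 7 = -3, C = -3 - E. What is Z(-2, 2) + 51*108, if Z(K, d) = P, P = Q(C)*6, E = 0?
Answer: 5448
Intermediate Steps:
C = -3 (C = -3 - 1*0 = -3 + 0 = -3)
Q(o) = -10 (Q(o) = -7 - 3 = -10)
P = -60 (P = -10*6 = -60)
Z(K, d) = -60
Z(-2, 2) + 51*108 = -60 + 51*108 = -60 + 5508 = 5448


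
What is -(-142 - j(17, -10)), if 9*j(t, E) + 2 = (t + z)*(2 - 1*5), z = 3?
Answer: 1216/9 ≈ 135.11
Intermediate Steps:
j(t, E) = -11/9 - t/3 (j(t, E) = -2/9 + ((t + 3)*(2 - 1*5))/9 = -2/9 + ((3 + t)*(2 - 5))/9 = -2/9 + ((3 + t)*(-3))/9 = -2/9 + (-9 - 3*t)/9 = -2/9 + (-1 - t/3) = -11/9 - t/3)
-(-142 - j(17, -10)) = -(-142 - (-11/9 - ⅓*17)) = -(-142 - (-11/9 - 17/3)) = -(-142 - 1*(-62/9)) = -(-142 + 62/9) = -1*(-1216/9) = 1216/9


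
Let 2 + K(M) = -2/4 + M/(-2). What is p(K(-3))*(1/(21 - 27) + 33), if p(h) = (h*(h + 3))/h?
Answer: 197/3 ≈ 65.667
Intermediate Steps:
K(M) = -5/2 - M/2 (K(M) = -2 + (-2/4 + M/(-2)) = -2 + (-2*¼ + M*(-½)) = -2 + (-½ - M/2) = -5/2 - M/2)
p(h) = 3 + h (p(h) = (h*(3 + h))/h = 3 + h)
p(K(-3))*(1/(21 - 27) + 33) = (3 + (-5/2 - ½*(-3)))*(1/(21 - 27) + 33) = (3 + (-5/2 + 3/2))*(1/(-6) + 33) = (3 - 1)*(-⅙ + 33) = 2*(197/6) = 197/3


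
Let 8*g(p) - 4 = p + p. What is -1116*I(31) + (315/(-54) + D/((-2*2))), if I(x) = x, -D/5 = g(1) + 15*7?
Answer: -1654543/48 ≈ -34470.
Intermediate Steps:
g(p) = ½ + p/4 (g(p) = ½ + (p + p)/8 = ½ + (2*p)/8 = ½ + p/4)
D = -2115/4 (D = -5*((½ + (¼)*1) + 15*7) = -5*((½ + ¼) + 105) = -5*(¾ + 105) = -5*423/4 = -2115/4 ≈ -528.75)
-1116*I(31) + (315/(-54) + D/((-2*2))) = -1116*31 + (315/(-54) - 2115/(4*((-2*2)))) = -34596 + (315*(-1/54) - 2115/4/(-4)) = -34596 + (-35/6 - 2115/4*(-¼)) = -34596 + (-35/6 + 2115/16) = -34596 + 6065/48 = -1654543/48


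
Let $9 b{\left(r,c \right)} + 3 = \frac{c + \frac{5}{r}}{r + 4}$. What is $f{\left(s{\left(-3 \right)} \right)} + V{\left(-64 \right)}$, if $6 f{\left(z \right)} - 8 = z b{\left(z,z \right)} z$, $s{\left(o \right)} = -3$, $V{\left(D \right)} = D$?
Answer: $- \frac{1151}{18} \approx -63.944$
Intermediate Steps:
$b{\left(r,c \right)} = - \frac{1}{3} + \frac{c + \frac{5}{r}}{9 \left(4 + r\right)}$ ($b{\left(r,c \right)} = - \frac{1}{3} + \frac{\left(c + \frac{5}{r}\right) \frac{1}{r + 4}}{9} = - \frac{1}{3} + \frac{\left(c + \frac{5}{r}\right) \frac{1}{4 + r}}{9} = - \frac{1}{3} + \frac{\frac{1}{4 + r} \left(c + \frac{5}{r}\right)}{9} = - \frac{1}{3} + \frac{c + \frac{5}{r}}{9 \left(4 + r\right)}$)
$f{\left(z \right)} = \frac{4}{3} + \frac{z \left(5 - 12 z - 2 z^{2}\right)}{54 \left(4 + z\right)}$ ($f{\left(z \right)} = \frac{4}{3} + \frac{z \frac{5 - 12 z - 3 z^{2} + z z}{9 z \left(4 + z\right)} z}{6} = \frac{4}{3} + \frac{z \frac{5 - 12 z - 3 z^{2} + z^{2}}{9 z \left(4 + z\right)} z}{6} = \frac{4}{3} + \frac{z \frac{5 - 12 z - 2 z^{2}}{9 z \left(4 + z\right)} z}{6} = \frac{4}{3} + \frac{\frac{5 - 12 z - 2 z^{2}}{9 \left(4 + z\right)} z}{6} = \frac{4}{3} + \frac{\frac{1}{9} z \frac{1}{4 + z} \left(5 - 12 z - 2 z^{2}\right)}{6} = \frac{4}{3} + \frac{z \left(5 - 12 z - 2 z^{2}\right)}{54 \left(4 + z\right)}$)
$f{\left(s{\left(-3 \right)} \right)} + V{\left(-64 \right)} = \frac{288 - 12 \left(-3\right)^{2} - 2 \left(-3\right)^{3} + 77 \left(-3\right)}{54 \left(4 - 3\right)} - 64 = \frac{288 - 108 - -54 - 231}{54 \cdot 1} - 64 = \frac{1}{54} \cdot 1 \left(288 - 108 + 54 - 231\right) - 64 = \frac{1}{54} \cdot 1 \cdot 3 - 64 = \frac{1}{18} - 64 = - \frac{1151}{18}$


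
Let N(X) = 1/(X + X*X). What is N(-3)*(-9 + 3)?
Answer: -1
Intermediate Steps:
N(X) = 1/(X + X²)
N(-3)*(-9 + 3) = (1/((-3)*(1 - 3)))*(-9 + 3) = -⅓/(-2)*(-6) = -⅓*(-½)*(-6) = (⅙)*(-6) = -1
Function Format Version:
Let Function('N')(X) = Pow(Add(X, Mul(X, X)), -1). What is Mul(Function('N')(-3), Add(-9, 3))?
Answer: -1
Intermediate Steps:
Function('N')(X) = Pow(Add(X, Pow(X, 2)), -1)
Mul(Function('N')(-3), Add(-9, 3)) = Mul(Mul(Pow(-3, -1), Pow(Add(1, -3), -1)), Add(-9, 3)) = Mul(Mul(Rational(-1, 3), Pow(-2, -1)), -6) = Mul(Mul(Rational(-1, 3), Rational(-1, 2)), -6) = Mul(Rational(1, 6), -6) = -1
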